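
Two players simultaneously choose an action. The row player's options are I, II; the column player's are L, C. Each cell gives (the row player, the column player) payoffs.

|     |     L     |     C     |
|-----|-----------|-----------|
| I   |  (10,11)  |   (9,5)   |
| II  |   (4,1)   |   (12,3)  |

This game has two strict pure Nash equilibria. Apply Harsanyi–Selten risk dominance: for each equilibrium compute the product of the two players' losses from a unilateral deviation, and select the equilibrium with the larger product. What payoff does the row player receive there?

10

At (I, L): the row player loses 10 − 4 = 6 by deviating; the column player loses 11 − 5 = 6. Product = 6·6 = 36.
At (II, C): the row player loses 12 − 9 = 3 by deviating; the column player loses 3 − 1 = 2. Product = 3·2 = 6.
36 > 6, so (I, L) is risk-dominant. The row player's payoff there is 10.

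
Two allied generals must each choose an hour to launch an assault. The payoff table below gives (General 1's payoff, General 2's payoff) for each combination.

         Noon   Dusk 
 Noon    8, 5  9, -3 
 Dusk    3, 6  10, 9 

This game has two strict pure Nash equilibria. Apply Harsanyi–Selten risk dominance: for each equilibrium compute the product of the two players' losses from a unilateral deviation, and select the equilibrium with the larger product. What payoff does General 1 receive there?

8

At both Noon: General 1 loses 8 − 3 = 5 by deviating; General 2 loses 5 − (-3) = 8. Product = 5·8 = 40.
At both Dusk: General 1 loses 10 − 9 = 1 by deviating; General 2 loses 9 − 6 = 3. Product = 1·3 = 3.
40 > 3, so both Noon is risk-dominant. General 1's payoff there is 8.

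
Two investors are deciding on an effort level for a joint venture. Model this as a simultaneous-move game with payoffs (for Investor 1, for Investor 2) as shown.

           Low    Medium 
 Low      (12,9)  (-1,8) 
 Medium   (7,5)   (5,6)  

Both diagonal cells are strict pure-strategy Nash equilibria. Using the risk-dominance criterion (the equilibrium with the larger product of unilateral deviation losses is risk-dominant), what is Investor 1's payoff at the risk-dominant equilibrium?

5

At both Low: Investor 1 loses 12 − 7 = 5 by deviating; Investor 2 loses 9 − 8 = 1. Product = 5·1 = 5.
At both Medium: Investor 1 loses 5 − (-1) = 6 by deviating; Investor 2 loses 6 − 5 = 1. Product = 6·1 = 6.
6 > 5, so both Medium is risk-dominant. Investor 1's payoff there is 5.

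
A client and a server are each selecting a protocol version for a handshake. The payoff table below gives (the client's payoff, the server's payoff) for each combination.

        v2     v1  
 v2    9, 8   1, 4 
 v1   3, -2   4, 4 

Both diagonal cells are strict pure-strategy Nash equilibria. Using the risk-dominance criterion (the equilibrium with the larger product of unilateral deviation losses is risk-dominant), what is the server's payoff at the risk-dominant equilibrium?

8

At both v2: the client loses 9 − 3 = 6 by deviating; the server loses 8 − 4 = 4. Product = 6·4 = 24.
At both v1: the client loses 4 − 1 = 3 by deviating; the server loses 4 − (-2) = 6. Product = 3·6 = 18.
24 > 18, so both v2 is risk-dominant. The server's payoff there is 8.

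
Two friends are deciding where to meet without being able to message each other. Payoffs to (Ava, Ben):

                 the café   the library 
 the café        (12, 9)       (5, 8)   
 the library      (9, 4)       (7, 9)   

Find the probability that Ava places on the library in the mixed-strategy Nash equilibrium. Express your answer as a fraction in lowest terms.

Ava's mix p on the café must make Ben indifferent between the café and the library.
Ben's payoff from the café: 9p + 4(1−p). From the library: 8p + 9(1−p).
Set equal: 1p = 5(1−p) → p = 5/6.
Probability on the library is 1 − 5/6 = 1/6.

1/6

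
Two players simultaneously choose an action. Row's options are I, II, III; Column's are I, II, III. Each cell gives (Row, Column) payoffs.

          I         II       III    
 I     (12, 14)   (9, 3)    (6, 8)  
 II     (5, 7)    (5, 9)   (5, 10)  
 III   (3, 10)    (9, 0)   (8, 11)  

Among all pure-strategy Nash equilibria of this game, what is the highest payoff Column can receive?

14

Both I is a pure NE (Row: 12 ≥ 5; Column: 14 ≥ 8). Column gets 14.
Both III is a pure NE (Row: 8 ≥ 6; Column: 11 ≥ 10). Column gets 11.
Every other cell has a profitable deviation for at least one player. Highest of {14, 11} is 14.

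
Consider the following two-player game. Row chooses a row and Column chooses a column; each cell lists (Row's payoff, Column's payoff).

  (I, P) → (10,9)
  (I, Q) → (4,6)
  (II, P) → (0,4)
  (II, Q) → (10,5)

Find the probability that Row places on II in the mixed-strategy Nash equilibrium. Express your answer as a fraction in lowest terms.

Row's mix p on I must make Column indifferent between P and Q.
Column's payoff from P: 9p + 4(1−p). From Q: 6p + 5(1−p).
Set equal: 3p = 1(1−p) → p = 1/4.
Probability on II is 1 − 1/4 = 3/4.

3/4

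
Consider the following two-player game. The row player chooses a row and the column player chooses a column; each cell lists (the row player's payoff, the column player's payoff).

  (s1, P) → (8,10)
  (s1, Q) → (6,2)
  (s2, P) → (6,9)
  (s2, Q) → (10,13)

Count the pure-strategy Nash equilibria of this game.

2

(s1, P): the row player gets 8 (best alternative 6); the column player gets 10 (best alternative 2). Neither deviates — NE.
(s2, Q): the row player gets 10 (best alternative 6); the column player gets 13 (best alternative 9). Neither deviates — NE.
(s2, P) is not a NE: the row player would switch to s1 (8 > 6).
No other cell survives both best-response checks, so there are 2 pure NE.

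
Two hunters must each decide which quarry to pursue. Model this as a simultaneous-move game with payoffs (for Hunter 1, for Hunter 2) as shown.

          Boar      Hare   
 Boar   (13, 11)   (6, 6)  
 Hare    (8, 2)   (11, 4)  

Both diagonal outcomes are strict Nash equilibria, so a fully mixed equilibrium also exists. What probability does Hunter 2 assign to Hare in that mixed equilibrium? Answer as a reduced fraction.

1/2

Hunter 2's mix q on Boar must make Hunter 1 indifferent between Boar and Hare.
Hunter 1's payoff from Boar: 13q + 6(1−q). From Hare: 8q + 11(1−q).
Set equal: 5q = 5(1−q) → q = 5/10 = 1/2.
Probability on Hare is 1 − 1/2 = 1/2.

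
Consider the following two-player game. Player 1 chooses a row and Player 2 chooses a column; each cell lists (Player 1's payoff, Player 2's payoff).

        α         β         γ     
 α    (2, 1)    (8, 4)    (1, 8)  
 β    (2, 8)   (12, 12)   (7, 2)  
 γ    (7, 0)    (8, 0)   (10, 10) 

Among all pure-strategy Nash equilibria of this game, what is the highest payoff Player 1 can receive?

Both β is a pure NE (Player 1: 12 ≥ 8; Player 2: 12 ≥ 8). Player 1 gets 12.
Both γ is a pure NE (Player 1: 10 ≥ 7; Player 2: 10 ≥ 0). Player 1 gets 10.
Every other cell has a profitable deviation for at least one player. Highest of {12, 10} is 12.

12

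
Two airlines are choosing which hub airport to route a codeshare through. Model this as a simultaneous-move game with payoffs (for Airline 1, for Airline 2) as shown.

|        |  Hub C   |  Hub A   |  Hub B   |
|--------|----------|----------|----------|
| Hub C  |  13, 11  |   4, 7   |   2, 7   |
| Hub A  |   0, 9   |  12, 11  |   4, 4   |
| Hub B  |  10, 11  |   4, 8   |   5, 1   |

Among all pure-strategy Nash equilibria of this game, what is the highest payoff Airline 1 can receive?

13

Both Hub C is a pure NE (Airline 1: 13 ≥ 10; Airline 2: 11 ≥ 7). Airline 1 gets 13.
Both Hub A is a pure NE (Airline 1: 12 ≥ 4; Airline 2: 11 ≥ 9). Airline 1 gets 12.
Every other cell has a profitable deviation for at least one player. Highest of {13, 12} is 13.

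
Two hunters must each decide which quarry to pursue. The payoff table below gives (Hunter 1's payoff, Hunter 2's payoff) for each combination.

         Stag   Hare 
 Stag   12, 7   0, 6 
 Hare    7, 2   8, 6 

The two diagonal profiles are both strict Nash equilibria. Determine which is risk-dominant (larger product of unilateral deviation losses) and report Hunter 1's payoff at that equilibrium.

8

At both Stag: Hunter 1 loses 12 − 7 = 5 by deviating; Hunter 2 loses 7 − 6 = 1. Product = 5·1 = 5.
At both Hare: Hunter 1 loses 8 − 0 = 8 by deviating; Hunter 2 loses 6 − 2 = 4. Product = 8·4 = 32.
32 > 5, so both Hare is risk-dominant. Hunter 1's payoff there is 8.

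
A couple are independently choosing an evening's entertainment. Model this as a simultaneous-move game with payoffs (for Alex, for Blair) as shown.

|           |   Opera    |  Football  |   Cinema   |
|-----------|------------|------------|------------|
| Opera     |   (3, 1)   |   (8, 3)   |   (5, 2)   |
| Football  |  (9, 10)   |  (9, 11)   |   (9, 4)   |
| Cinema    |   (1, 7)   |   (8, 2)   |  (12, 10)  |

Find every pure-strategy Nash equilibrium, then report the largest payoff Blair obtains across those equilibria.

Both Football is a pure NE (Alex: 9 ≥ 8; Blair: 11 ≥ 10). Blair gets 11.
Both Cinema is a pure NE (Alex: 12 ≥ 9; Blair: 10 ≥ 7). Blair gets 10.
Every other cell has a profitable deviation for at least one player. Highest of {11, 10} is 11.

11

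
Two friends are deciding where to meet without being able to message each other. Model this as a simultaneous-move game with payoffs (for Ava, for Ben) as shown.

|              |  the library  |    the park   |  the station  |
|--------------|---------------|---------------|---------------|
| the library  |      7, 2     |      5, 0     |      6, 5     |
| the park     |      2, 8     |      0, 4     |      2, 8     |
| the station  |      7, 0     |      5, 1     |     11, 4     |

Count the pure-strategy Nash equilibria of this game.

Both the station: Ava gets 11 (best alternative 6); Ben gets 4 (best alternative 1). Neither deviates — NE.
Both the library is not a NE: Ben would switch to the station (5 > 2).
No other cell survives both best-response checks, so there is 1 pure NE.

1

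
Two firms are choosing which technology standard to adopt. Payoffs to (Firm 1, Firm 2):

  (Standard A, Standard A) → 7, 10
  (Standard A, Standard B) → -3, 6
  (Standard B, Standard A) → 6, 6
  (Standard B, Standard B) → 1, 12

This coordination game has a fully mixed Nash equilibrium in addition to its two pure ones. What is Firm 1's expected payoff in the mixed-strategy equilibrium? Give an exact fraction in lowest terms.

Firm 2 mixes with probability q on Standard A, chosen so Firm 1 is indifferent: 7q + (-3)(1−q) = 6q + 1(1−q) gives q = 4/5.
Firm 1's expected payoff (from either row, since indifferent) is 7·4/5 + (-3)·1/5 = 5.

5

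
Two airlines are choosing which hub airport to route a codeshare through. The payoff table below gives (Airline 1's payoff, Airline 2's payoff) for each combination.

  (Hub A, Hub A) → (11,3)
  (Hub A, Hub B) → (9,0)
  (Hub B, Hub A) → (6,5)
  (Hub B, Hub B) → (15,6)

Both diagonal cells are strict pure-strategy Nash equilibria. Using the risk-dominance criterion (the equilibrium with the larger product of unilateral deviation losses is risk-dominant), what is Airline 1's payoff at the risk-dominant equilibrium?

At both Hub A: Airline 1 loses 11 − 6 = 5 by deviating; Airline 2 loses 3 − 0 = 3. Product = 5·3 = 15.
At both Hub B: Airline 1 loses 15 − 9 = 6 by deviating; Airline 2 loses 6 − 5 = 1. Product = 6·1 = 6.
15 > 6, so both Hub A is risk-dominant. Airline 1's payoff there is 11.

11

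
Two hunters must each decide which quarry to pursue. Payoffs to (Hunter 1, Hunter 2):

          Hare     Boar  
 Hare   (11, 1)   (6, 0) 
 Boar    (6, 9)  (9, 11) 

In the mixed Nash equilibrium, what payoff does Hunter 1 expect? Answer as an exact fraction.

Hunter 2 mixes with probability q on Hare, chosen so Hunter 1 is indifferent: 11q + 6(1−q) = 6q + 9(1−q) gives q = 3/8.
Hunter 1's expected payoff (from either row, since indifferent) is 11·3/8 + 6·5/8 = 63/8.

63/8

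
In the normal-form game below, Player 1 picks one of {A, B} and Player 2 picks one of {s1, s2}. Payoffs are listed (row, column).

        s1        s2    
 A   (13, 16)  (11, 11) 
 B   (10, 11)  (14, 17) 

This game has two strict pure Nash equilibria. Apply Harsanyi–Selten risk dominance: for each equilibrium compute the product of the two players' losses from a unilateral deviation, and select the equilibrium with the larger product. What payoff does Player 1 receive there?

14

At (A, s1): Player 1 loses 13 − 10 = 3 by deviating; Player 2 loses 16 − 11 = 5. Product = 3·5 = 15.
At (B, s2): Player 1 loses 14 − 11 = 3 by deviating; Player 2 loses 17 − 11 = 6. Product = 3·6 = 18.
18 > 15, so (B, s2) is risk-dominant. Player 1's payoff there is 14.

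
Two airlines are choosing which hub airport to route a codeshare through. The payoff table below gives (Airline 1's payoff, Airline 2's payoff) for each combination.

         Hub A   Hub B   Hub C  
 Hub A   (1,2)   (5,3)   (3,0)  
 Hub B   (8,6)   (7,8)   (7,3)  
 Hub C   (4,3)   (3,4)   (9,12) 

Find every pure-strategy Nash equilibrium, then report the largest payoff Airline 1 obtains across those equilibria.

9

Both Hub B is a pure NE (Airline 1: 7 ≥ 5; Airline 2: 8 ≥ 6). Airline 1 gets 7.
Both Hub C is a pure NE (Airline 1: 9 ≥ 7; Airline 2: 12 ≥ 4). Airline 1 gets 9.
Every other cell has a profitable deviation for at least one player. Highest of {7, 9} is 9.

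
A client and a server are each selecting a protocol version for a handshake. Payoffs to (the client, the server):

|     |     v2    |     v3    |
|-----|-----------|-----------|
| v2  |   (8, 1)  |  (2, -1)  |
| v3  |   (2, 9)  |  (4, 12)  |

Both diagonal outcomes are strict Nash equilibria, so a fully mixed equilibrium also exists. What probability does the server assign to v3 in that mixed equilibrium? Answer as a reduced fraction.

The server's mix q on v2 must make the client indifferent between v2 and v3.
The client's payoff from v2: 8q + 2(1−q). From v3: 2q + 4(1−q).
Set equal: 6q = 2(1−q) → q = 2/8 = 1/4.
Probability on v3 is 1 − 1/4 = 3/4.

3/4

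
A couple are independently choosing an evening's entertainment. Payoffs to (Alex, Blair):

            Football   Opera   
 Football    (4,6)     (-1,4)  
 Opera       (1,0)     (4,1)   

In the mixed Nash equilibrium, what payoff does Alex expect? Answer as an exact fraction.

Blair mixes with probability q on Football, chosen so Alex is indifferent: 4q + (-1)(1−q) = 1q + 4(1−q) gives q = 5/8.
Alex's expected payoff (from either row, since indifferent) is 4·5/8 + (-1)·3/8 = 17/8.

17/8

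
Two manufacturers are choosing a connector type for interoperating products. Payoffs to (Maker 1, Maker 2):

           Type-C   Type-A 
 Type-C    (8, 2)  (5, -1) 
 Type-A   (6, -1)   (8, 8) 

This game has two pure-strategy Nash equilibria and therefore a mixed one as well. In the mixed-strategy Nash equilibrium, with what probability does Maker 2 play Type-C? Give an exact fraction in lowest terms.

Maker 2's mix q on Type-C must make Maker 1 indifferent between Type-C and Type-A.
Maker 1's payoff from Type-C: 8q + 5(1−q). From Type-A: 6q + 8(1−q).
Set equal: 2q = 3(1−q) → q = 3/5.

3/5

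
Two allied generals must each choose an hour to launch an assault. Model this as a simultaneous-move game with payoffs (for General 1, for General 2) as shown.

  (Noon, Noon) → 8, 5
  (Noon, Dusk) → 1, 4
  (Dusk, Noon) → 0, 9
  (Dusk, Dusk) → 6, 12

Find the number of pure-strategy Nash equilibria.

2

Both Noon: General 1 gets 8 (best alternative 0); General 2 gets 5 (best alternative 4). Neither deviates — NE.
Both Dusk: General 1 gets 6 (best alternative 1); General 2 gets 12 (best alternative 9). Neither deviates — NE.
(Noon, Dusk) is not a NE: General 1 would switch to Dusk (6 > 1).
No other cell survives both best-response checks, so there are 2 pure NE.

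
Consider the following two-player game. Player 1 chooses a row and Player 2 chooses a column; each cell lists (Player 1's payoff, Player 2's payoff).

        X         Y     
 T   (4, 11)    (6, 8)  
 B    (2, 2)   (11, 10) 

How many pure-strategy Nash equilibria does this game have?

(T, X): Player 1 gets 4 (best alternative 2); Player 2 gets 11 (best alternative 8). Neither deviates — NE.
(B, Y): Player 1 gets 11 (best alternative 6); Player 2 gets 10 (best alternative 2). Neither deviates — NE.
(T, Y) is not a NE: Player 1 would switch to B (11 > 6).
No other cell survives both best-response checks, so there are 2 pure NE.

2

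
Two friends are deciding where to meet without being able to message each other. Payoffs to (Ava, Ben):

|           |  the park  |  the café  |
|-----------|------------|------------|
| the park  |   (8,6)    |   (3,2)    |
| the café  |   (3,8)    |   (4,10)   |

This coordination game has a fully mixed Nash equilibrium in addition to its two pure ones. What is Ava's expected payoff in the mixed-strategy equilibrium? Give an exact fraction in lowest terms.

23/6

Ben mixes with probability q on the park, chosen so Ava is indifferent: 8q + 3(1−q) = 3q + 4(1−q) gives q = 1/6.
Ava's expected payoff (from either row, since indifferent) is 8·1/6 + 3·5/6 = 23/6.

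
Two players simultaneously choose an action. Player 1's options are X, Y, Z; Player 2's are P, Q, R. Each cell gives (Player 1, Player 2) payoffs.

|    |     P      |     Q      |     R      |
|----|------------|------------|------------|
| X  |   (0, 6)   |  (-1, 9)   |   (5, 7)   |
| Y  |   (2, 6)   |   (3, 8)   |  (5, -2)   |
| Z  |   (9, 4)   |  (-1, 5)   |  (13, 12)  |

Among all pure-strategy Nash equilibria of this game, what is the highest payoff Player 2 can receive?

12

(Y, Q) is a pure NE (Player 1: 3 ≥ -1; Player 2: 8 ≥ 6). Player 2 gets 8.
(Z, R) is a pure NE (Player 1: 13 ≥ 5; Player 2: 12 ≥ 5). Player 2 gets 12.
Every other cell has a profitable deviation for at least one player. Highest of {8, 12} is 12.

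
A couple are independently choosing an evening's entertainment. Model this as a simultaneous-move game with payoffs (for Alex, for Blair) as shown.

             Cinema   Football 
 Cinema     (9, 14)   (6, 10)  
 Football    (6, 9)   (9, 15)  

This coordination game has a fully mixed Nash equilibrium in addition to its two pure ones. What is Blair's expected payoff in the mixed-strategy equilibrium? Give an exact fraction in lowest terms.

12

Alex mixes with probability p on Cinema, chosen so Blair is indifferent: 14p + 9(1−p) = 10p + 15(1−p) gives p = 3/5.
Blair's expected payoff is 14·3/5 + 9·2/5 = 12.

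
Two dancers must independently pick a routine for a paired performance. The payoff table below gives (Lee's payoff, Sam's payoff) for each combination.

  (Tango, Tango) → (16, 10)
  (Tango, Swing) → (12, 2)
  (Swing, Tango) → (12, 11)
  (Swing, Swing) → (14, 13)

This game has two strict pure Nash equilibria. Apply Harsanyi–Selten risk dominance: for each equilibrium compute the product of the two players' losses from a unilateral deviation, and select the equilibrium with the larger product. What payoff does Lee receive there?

At both Tango: Lee loses 16 − 12 = 4 by deviating; Sam loses 10 − 2 = 8. Product = 4·8 = 32.
At both Swing: Lee loses 14 − 12 = 2 by deviating; Sam loses 13 − 11 = 2. Product = 2·2 = 4.
32 > 4, so both Tango is risk-dominant. Lee's payoff there is 16.

16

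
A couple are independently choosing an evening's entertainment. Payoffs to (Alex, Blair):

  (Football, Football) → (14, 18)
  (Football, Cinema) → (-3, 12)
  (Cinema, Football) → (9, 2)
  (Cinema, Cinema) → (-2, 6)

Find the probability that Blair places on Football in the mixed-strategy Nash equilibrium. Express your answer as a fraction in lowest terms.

1/6

Blair's mix q on Football must make Alex indifferent between Football and Cinema.
Alex's payoff from Football: 14q + (-3)(1−q). From Cinema: 9q + (-2)(1−q).
Set equal: 5q = 1(1−q) → q = 1/6.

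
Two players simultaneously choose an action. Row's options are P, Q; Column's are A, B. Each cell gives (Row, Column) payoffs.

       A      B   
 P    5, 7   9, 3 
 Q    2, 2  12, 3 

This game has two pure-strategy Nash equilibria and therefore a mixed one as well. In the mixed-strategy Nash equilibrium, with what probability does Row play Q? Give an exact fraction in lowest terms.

4/5

Row's mix p on P must make Column indifferent between A and B.
Column's payoff from A: 7p + 2(1−p). From B: 3p + 3(1−p).
Set equal: 4p = 1(1−p) → p = 1/5.
Probability on Q is 1 − 1/5 = 4/5.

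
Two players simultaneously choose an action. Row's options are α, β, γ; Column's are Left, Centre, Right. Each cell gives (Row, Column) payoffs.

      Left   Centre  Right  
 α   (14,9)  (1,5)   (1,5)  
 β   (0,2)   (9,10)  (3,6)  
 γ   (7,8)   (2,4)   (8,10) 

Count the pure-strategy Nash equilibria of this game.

3

(α, Left): Row gets 14 (best alternative 7); Column gets 9 (best alternative 5). Neither deviates — NE.
(β, Centre): Row gets 9 (best alternative 2); Column gets 10 (best alternative 6). Neither deviates — NE.
(γ, Right): Row gets 8 (best alternative 3); Column gets 10 (best alternative 8). Neither deviates — NE.
(α, Centre) is not a NE: Row would switch to β (9 > 1).
No other cell survives both best-response checks, so there are 3 pure NE.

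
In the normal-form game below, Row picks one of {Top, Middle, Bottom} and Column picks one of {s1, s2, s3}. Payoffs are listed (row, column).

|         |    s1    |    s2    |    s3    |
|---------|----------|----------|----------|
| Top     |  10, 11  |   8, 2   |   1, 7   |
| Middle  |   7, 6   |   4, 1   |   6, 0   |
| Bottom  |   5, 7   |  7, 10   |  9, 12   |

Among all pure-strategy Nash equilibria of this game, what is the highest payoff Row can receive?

10

(Top, s1) is a pure NE (Row: 10 ≥ 7; Column: 11 ≥ 7). Row gets 10.
(Bottom, s3) is a pure NE (Row: 9 ≥ 6; Column: 12 ≥ 10). Row gets 9.
Every other cell has a profitable deviation for at least one player. Highest of {10, 9} is 10.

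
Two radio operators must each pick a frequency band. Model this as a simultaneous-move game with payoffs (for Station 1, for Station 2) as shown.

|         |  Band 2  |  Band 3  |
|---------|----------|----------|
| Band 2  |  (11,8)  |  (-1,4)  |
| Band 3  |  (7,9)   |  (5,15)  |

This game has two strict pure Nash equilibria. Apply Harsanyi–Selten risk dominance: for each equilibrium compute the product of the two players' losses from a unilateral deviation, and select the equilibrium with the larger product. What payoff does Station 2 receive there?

15

At both Band 2: Station 1 loses 11 − 7 = 4 by deviating; Station 2 loses 8 − 4 = 4. Product = 4·4 = 16.
At both Band 3: Station 1 loses 5 − (-1) = 6 by deviating; Station 2 loses 15 − 9 = 6. Product = 6·6 = 36.
36 > 16, so both Band 3 is risk-dominant. Station 2's payoff there is 15.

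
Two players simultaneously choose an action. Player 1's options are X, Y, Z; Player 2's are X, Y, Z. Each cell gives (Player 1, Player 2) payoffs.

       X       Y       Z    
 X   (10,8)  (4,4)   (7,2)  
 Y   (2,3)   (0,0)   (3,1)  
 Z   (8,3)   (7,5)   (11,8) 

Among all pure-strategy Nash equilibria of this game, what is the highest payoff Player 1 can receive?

11

Both X is a pure NE (Player 1: 10 ≥ 8; Player 2: 8 ≥ 4). Player 1 gets 10.
Both Z is a pure NE (Player 1: 11 ≥ 7; Player 2: 8 ≥ 5). Player 1 gets 11.
Every other cell has a profitable deviation for at least one player. Highest of {10, 11} is 11.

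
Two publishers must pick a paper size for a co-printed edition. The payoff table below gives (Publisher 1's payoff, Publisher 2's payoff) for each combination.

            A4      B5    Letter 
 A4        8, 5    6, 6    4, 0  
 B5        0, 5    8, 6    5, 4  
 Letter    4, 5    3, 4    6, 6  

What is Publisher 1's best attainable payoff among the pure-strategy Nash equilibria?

Both B5 is a pure NE (Publisher 1: 8 ≥ 6; Publisher 2: 6 ≥ 5). Publisher 1 gets 8.
Both Letter is a pure NE (Publisher 1: 6 ≥ 5; Publisher 2: 6 ≥ 5). Publisher 1 gets 6.
Every other cell has a profitable deviation for at least one player. Highest of {8, 6} is 8.

8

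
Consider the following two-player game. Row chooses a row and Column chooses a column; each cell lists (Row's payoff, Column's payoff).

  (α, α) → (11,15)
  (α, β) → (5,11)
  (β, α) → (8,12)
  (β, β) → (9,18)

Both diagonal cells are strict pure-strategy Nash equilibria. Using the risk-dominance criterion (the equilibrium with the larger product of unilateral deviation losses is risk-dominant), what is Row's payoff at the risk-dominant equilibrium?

9

At both α: Row loses 11 − 8 = 3 by deviating; Column loses 15 − 11 = 4. Product = 3·4 = 12.
At both β: Row loses 9 − 5 = 4 by deviating; Column loses 18 − 12 = 6. Product = 4·6 = 24.
24 > 12, so both β is risk-dominant. Row's payoff there is 9.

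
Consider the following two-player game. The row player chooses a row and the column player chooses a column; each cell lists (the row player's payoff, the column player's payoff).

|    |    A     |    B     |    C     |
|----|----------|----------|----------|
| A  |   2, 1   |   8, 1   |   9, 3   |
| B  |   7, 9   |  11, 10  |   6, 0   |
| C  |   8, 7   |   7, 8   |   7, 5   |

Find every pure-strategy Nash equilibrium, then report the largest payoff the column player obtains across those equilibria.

10

(A, C) is a pure NE (the row player: 9 ≥ 7; the column player: 3 ≥ 1). The column player gets 3.
Both B is a pure NE (the row player: 11 ≥ 8; the column player: 10 ≥ 9). The column player gets 10.
Every other cell has a profitable deviation for at least one player. Highest of {3, 10} is 10.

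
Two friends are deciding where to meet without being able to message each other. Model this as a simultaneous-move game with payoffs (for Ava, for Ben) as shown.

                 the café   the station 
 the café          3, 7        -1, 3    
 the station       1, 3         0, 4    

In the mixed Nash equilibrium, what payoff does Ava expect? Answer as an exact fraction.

1/3

Ben mixes with probability q on the café, chosen so Ava is indifferent: 3q + (-1)(1−q) = 1q + 0(1−q) gives q = 1/3.
Ava's expected payoff (from either row, since indifferent) is 3·1/3 + (-1)·2/3 = 1/3.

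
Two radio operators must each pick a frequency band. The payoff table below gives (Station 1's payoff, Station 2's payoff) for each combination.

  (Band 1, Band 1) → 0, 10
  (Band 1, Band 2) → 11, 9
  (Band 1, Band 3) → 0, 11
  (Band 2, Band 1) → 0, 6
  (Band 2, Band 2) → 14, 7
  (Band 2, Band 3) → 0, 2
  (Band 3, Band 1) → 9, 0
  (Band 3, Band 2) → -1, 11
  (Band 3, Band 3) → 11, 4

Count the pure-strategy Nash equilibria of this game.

Both Band 2: Station 1 gets 14 (best alternative 11); Station 2 gets 7 (best alternative 6). Neither deviates — NE.
Both Band 3 is not a NE: Station 2 would switch to Band 2 (11 > 4).
No other cell survives both best-response checks, so there is 1 pure NE.

1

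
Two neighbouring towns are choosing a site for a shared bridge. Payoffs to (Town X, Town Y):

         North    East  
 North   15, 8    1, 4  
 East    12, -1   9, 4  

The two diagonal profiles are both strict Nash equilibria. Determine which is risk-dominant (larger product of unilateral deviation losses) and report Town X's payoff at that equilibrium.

9

At both North: Town X loses 15 − 12 = 3 by deviating; Town Y loses 8 − 4 = 4. Product = 3·4 = 12.
At both East: Town X loses 9 − 1 = 8 by deviating; Town Y loses 4 − (-1) = 5. Product = 8·5 = 40.
40 > 12, so both East is risk-dominant. Town X's payoff there is 9.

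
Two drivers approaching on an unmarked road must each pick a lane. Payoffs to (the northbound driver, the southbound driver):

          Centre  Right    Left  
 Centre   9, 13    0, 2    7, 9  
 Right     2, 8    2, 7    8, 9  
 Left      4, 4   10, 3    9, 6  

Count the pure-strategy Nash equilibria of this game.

Both Centre: the northbound driver gets 9 (best alternative 4); the southbound driver gets 13 (best alternative 9). Neither deviates — NE.
Both Left: the northbound driver gets 9 (best alternative 8); the southbound driver gets 6 (best alternative 4). Neither deviates — NE.
Both Right is not a NE: the northbound driver would switch to Left (10 > 2).
No other cell survives both best-response checks, so there are 2 pure NE.

2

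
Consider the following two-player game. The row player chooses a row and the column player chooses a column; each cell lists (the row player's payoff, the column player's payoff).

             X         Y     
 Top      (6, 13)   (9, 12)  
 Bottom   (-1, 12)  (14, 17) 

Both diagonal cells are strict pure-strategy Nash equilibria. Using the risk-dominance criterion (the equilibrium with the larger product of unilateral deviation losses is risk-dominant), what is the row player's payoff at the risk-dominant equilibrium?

14

At (Top, X): the row player loses 6 − (-1) = 7 by deviating; the column player loses 13 − 12 = 1. Product = 7·1 = 7.
At (Bottom, Y): the row player loses 14 − 9 = 5 by deviating; the column player loses 17 − 12 = 5. Product = 5·5 = 25.
25 > 7, so (Bottom, Y) is risk-dominant. The row player's payoff there is 14.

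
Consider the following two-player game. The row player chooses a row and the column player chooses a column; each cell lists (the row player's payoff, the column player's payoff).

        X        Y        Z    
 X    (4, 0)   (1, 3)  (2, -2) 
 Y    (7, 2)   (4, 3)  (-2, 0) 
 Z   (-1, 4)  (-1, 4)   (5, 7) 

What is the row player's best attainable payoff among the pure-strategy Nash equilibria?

5

Both Y is a pure NE (the row player: 4 ≥ 1; the column player: 3 ≥ 2). The row player gets 4.
Both Z is a pure NE (the row player: 5 ≥ 2; the column player: 7 ≥ 4). The row player gets 5.
Every other cell has a profitable deviation for at least one player. Highest of {4, 5} is 5.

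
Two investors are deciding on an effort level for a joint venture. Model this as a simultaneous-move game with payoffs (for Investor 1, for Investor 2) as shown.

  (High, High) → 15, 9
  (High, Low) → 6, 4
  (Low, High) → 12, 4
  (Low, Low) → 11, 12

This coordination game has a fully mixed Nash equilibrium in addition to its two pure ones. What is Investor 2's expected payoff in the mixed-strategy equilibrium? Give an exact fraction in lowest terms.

Investor 1 mixes with probability p on High, chosen so Investor 2 is indifferent: 9p + 4(1−p) = 4p + 12(1−p) gives p = 8/13.
Investor 2's expected payoff is 9·8/13 + 4·5/13 = 92/13.

92/13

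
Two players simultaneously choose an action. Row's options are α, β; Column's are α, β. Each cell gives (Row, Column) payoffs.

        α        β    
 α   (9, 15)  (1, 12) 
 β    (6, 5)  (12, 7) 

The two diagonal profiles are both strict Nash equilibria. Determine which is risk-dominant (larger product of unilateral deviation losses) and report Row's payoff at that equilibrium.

At both α: Row loses 9 − 6 = 3 by deviating; Column loses 15 − 12 = 3. Product = 3·3 = 9.
At both β: Row loses 12 − 1 = 11 by deviating; Column loses 7 − 5 = 2. Product = 11·2 = 22.
22 > 9, so both β is risk-dominant. Row's payoff there is 12.

12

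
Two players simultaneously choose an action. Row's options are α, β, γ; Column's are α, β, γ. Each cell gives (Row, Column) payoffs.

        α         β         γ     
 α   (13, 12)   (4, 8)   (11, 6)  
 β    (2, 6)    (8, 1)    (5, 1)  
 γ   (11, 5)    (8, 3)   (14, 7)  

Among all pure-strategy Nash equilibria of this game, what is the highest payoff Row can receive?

14

Both α is a pure NE (Row: 13 ≥ 11; Column: 12 ≥ 8). Row gets 13.
Both γ is a pure NE (Row: 14 ≥ 11; Column: 7 ≥ 5). Row gets 14.
Every other cell has a profitable deviation for at least one player. Highest of {13, 14} is 14.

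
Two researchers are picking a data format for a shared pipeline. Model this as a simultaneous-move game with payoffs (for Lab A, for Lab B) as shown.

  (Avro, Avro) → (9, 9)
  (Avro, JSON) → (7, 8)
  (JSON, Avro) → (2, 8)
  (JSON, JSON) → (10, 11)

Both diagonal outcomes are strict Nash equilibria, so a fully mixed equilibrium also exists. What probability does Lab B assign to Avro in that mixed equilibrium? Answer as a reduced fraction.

3/10

Lab B's mix q on Avro must make Lab A indifferent between Avro and JSON.
Lab A's payoff from Avro: 9q + 7(1−q). From JSON: 2q + 10(1−q).
Set equal: 7q = 3(1−q) → q = 3/10.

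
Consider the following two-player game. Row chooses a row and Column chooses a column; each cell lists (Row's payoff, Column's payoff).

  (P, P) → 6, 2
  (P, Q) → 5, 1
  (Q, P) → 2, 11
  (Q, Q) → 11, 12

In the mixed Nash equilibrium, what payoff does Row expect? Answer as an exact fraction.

Column mixes with probability q on P, chosen so Row is indifferent: 6q + 5(1−q) = 2q + 11(1−q) gives q = 3/5.
Row's expected payoff (from either row, since indifferent) is 6·3/5 + 5·2/5 = 28/5.

28/5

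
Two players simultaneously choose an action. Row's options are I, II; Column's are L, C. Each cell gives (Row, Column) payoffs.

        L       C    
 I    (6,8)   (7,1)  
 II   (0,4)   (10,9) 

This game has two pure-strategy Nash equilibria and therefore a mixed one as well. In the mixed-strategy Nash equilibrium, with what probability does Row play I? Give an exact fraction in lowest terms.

Row's mix p on I must make Column indifferent between L and C.
Column's payoff from L: 8p + 4(1−p). From C: 1p + 9(1−p).
Set equal: 7p = 5(1−p) → p = 5/12.

5/12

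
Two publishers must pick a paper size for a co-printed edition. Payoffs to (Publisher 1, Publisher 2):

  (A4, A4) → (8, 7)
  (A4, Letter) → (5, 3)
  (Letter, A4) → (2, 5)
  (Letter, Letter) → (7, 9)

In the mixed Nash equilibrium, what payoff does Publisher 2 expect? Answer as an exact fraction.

6

Publisher 1 mixes with probability p on A4, chosen so Publisher 2 is indifferent: 7p + 5(1−p) = 3p + 9(1−p) gives p = 1/2.
Publisher 2's expected payoff is 7·1/2 + 5·1/2 = 6.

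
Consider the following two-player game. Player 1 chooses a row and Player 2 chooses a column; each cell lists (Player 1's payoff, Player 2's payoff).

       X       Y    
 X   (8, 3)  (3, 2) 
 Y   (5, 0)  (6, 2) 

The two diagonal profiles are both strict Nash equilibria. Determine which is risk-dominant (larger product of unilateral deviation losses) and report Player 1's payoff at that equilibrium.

6

At both X: Player 1 loses 8 − 5 = 3 by deviating; Player 2 loses 3 − 2 = 1. Product = 3·1 = 3.
At both Y: Player 1 loses 6 − 3 = 3 by deviating; Player 2 loses 2 − 0 = 2. Product = 3·2 = 6.
6 > 3, so both Y is risk-dominant. Player 1's payoff there is 6.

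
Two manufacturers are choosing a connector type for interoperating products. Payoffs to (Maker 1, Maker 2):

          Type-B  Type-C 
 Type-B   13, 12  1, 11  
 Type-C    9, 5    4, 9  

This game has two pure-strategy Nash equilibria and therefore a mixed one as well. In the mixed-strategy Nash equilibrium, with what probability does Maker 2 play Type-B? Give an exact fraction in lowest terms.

3/7

Maker 2's mix q on Type-B must make Maker 1 indifferent between Type-B and Type-C.
Maker 1's payoff from Type-B: 13q + 1(1−q). From Type-C: 9q + 4(1−q).
Set equal: 4q = 3(1−q) → q = 3/7.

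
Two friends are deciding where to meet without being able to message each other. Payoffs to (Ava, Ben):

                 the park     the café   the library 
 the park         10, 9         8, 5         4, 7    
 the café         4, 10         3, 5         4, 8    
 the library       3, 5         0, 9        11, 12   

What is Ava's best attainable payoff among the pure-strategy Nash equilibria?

11

Both the park is a pure NE (Ava: 10 ≥ 4; Ben: 9 ≥ 7). Ava gets 10.
Both the library is a pure NE (Ava: 11 ≥ 4; Ben: 12 ≥ 9). Ava gets 11.
Every other cell has a profitable deviation for at least one player. Highest of {10, 11} is 11.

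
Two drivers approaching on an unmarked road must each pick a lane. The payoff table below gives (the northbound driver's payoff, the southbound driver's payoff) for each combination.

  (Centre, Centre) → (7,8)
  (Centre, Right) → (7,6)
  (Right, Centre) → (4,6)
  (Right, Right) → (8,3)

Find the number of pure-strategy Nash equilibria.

Both Centre: the northbound driver gets 7 (best alternative 4); the southbound driver gets 8 (best alternative 6). Neither deviates — NE.
Both Right is not a NE: the southbound driver would switch to Centre (6 > 3).
No other cell survives both best-response checks, so there is 1 pure NE.

1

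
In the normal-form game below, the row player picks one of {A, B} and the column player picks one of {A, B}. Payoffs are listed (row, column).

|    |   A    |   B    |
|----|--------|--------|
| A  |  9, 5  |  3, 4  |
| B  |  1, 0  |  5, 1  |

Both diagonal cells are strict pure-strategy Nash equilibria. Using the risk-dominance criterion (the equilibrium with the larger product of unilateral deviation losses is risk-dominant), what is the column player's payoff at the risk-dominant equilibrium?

5

At both A: the row player loses 9 − 1 = 8 by deviating; the column player loses 5 − 4 = 1. Product = 8·1 = 8.
At both B: the row player loses 5 − 3 = 2 by deviating; the column player loses 1 − 0 = 1. Product = 2·1 = 2.
8 > 2, so both A is risk-dominant. The column player's payoff there is 5.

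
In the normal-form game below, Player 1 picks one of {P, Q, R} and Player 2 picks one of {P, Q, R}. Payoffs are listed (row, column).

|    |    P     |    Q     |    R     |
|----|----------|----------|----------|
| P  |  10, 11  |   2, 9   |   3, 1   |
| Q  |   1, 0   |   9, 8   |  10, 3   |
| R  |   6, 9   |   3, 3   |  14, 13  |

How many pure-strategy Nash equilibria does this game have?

Both P: Player 1 gets 10 (best alternative 6); Player 2 gets 11 (best alternative 9). Neither deviates — NE.
Both Q: Player 1 gets 9 (best alternative 3); Player 2 gets 8 (best alternative 3). Neither deviates — NE.
Both R: Player 1 gets 14 (best alternative 10); Player 2 gets 13 (best alternative 9). Neither deviates — NE.
(P, Q) is not a NE: Player 1 would switch to Q (9 > 2).
No other cell survives both best-response checks, so there are 3 pure NE.

3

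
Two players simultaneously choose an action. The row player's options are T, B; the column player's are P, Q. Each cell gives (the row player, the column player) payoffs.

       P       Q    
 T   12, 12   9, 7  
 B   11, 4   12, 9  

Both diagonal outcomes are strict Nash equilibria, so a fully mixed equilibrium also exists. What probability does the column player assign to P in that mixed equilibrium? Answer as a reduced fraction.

3/4

The column player's mix q on P must make the row player indifferent between T and B.
The row player's payoff from T: 12q + 9(1−q). From B: 11q + 12(1−q).
Set equal: 1q = 3(1−q) → q = 3/4.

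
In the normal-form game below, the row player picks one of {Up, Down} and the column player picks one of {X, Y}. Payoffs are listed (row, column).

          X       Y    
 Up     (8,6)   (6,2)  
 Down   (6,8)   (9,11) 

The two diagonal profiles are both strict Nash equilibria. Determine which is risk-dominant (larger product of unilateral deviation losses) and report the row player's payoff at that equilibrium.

At (Up, X): the row player loses 8 − 6 = 2 by deviating; the column player loses 6 − 2 = 4. Product = 2·4 = 8.
At (Down, Y): the row player loses 9 − 6 = 3 by deviating; the column player loses 11 − 8 = 3. Product = 3·3 = 9.
9 > 8, so (Down, Y) is risk-dominant. The row player's payoff there is 9.

9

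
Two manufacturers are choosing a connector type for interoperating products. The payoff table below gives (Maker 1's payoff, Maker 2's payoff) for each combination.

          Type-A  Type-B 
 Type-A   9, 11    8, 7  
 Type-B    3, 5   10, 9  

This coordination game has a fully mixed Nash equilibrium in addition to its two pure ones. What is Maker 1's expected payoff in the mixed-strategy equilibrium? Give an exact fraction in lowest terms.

33/4

Maker 2 mixes with probability q on Type-A, chosen so Maker 1 is indifferent: 9q + 8(1−q) = 3q + 10(1−q) gives q = 1/4.
Maker 1's expected payoff (from either row, since indifferent) is 9·1/4 + 8·3/4 = 33/4.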